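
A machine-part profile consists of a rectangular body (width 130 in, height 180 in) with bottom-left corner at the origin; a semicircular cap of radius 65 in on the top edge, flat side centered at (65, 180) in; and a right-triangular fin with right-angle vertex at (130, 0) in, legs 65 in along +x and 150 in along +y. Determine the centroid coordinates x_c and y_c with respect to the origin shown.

x_c = 77.10 in, y_c = 106.77 in

rectangular body: A = 130 × 180 = 23400.00, centroid at (65.00, 90.00).
semicircular top: A = ½π·65² = 6636.61, centroid at (65.00, 207.59).
triangular fin: A = ½·65·150 = 4875.00, centroid at (151.67, 50.00).
ΣA = 34911.61 in²
ΣAx_c = (23400.00)(65.00) + (6636.61)(65.00) + (4875.00)(151.67) = 2691754.94 in³
ΣAy_c = (23400.00)(90.00) + (6636.61)(207.59) + (4875.00)(50.00) = 3727423.94 in³
x_c = 2691754.94 / 34911.61 = 77.10 in
y_c = 3727423.94 / 34911.61 = 106.77 in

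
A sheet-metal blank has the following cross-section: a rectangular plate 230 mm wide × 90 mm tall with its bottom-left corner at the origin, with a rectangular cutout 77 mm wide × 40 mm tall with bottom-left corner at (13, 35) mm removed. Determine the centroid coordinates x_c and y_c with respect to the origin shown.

plate: A = 230 × 90 = 20700.00, centroid at (115.00, 45.00).
hole: A = −(77 × 40) = -3080.00, centroid at (51.50, 55.00).
ΣA = 17620.00 mm²
ΣAx_c = (20700.00)(115.00) + (-3080.00)(51.50) = 2221880.00 mm³
ΣAy_c = (20700.00)(45.00) + (-3080.00)(55.00) = 762100.00 mm³
x_c = 2221880.00 / 17620.00 = 126.10 mm
y_c = 762100.00 / 17620.00 = 43.25 mm

x_c = 126.10 mm, y_c = 43.25 mm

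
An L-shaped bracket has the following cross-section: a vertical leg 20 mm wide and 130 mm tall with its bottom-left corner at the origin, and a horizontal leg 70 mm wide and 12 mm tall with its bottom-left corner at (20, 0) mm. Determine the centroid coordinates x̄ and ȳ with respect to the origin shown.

x̄ = 20.99 mm, ȳ = 50.59 mm

vertical leg: A = 20 × 130 = 2600.00, centroid at (10.00, 65.00).
horizontal leg: A = 70 × 12 = 840.00, centroid at (55.00, 6.00).
ΣA = 3440.00 mm²
ΣAx̄ = (2600.00)(10.00) + (840.00)(55.00) = 72200.00 mm³
ΣAȳ = (2600.00)(65.00) + (840.00)(6.00) = 174040.00 mm³
x̄ = 72200.00 / 3440.00 = 20.99 mm
ȳ = 174040.00 / 3440.00 = 50.59 mm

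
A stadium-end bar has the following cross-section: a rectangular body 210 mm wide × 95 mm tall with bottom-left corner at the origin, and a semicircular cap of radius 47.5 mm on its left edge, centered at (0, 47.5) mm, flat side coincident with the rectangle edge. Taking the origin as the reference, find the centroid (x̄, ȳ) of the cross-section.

x̄ = 86.12 mm, ȳ = 47.50 mm

rectangular body: A = 210 × 95 = 19950.00, centroid at (105.00, 47.50).
semicircular end: A = ½π·47.5² = 3544.11, centroid at (-20.16, 47.50).
ΣA = 23494.11 mm²
ΣAx̄ = (19950.00)(105.00) + (3544.11)(-20.16) = 2023302.08 mm³
ΣAȳ = (19950.00)(47.50) + (3544.11)(47.50) = 1115970.19 mm³
x̄ = 2023302.08 / 23494.11 = 86.12 mm
ȳ = 1115970.19 / 23494.11 = 47.50 mm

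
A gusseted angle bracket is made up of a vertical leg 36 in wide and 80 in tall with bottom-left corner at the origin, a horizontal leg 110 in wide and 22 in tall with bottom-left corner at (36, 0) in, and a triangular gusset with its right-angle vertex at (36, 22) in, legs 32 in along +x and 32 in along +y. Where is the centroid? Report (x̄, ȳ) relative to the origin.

Part | A | x̄ᵢ | ȳᵢ | A·x̄ᵢ | A·ȳᵢ
vertical leg | 2880.00 | 18.00 | 40.00 | 51840.00 | 115200.00
horizontal leg | 2420.00 | 91.00 | 11.00 | 220220.00 | 26620.00
gusset | 512.00 | 46.67 | 32.67 | 23893.33 | 16725.33
Σ | 5812.00 |  |  | 295953.33 | 158545.33
x̄ = 295953.33 / 5812.00 = 50.92 in
ȳ = 158545.33 / 5812.00 = 27.28 in

x̄ = 50.92 in, ȳ = 27.28 in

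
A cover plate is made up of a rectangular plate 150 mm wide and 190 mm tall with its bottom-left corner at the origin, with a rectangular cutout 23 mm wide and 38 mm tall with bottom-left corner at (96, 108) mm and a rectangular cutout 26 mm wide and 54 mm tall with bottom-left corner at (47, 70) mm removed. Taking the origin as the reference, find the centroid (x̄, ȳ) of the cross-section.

plate: A = 150 × 190 = 28500.00, centroid at (75.00, 95.00).
hole 1: A = −(23 × 38) = -874.00, centroid at (107.50, 127.00).
hole 2: A = −(26 × 54) = -1404.00, centroid at (60.00, 97.00).
ΣA = 26222.00 mm², ΣAx̄ = 1959305.00 mm³, ΣAȳ = 2460314.00 mm³.
x̄ = 1959305.00/26222.00 = 74.72 mm; ȳ = 2460314.00/26222.00 = 93.83 mm.

x̄ = 74.72 mm, ȳ = 93.83 mm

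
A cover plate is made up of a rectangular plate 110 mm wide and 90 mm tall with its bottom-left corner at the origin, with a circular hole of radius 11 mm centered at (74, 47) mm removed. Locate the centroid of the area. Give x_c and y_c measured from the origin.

x_c = 54.24 mm, y_c = 44.92 mm

Part | A | x̄ᵢ | ȳᵢ | A·x̄ᵢ | A·ȳᵢ
plate | 9900.00 | 55.00 | 45.00 | 544500.00 | 445500.00
hole | -380.13 | 74.00 | 47.00 | -28129.82 | -17866.24
Σ | 9519.87 |  |  | 516370.18 | 427633.76
x_c = 516370.18 / 9519.87 = 54.24 mm
y_c = 427633.76 / 9519.87 = 44.92 mm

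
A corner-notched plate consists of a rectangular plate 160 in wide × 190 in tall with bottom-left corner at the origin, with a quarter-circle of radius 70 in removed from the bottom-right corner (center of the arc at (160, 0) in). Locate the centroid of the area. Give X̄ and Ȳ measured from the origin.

X̄ = 72.71 in, Ȳ = 104.46 in

Part | A | x̄ᵢ | ȳᵢ | A·x̄ᵢ | A·ȳᵢ
plate | 30400.00 | 80.00 | 95.00 | 2432000.00 | 2888000.00
removed quarter-circle | -3848.45 | 130.29 | 29.71 | -501418.83 | -114333.33
Σ | 26551.55 |  |  | 1930581.17 | 2773666.67
X̄ = 1930581.17 / 26551.55 = 72.71 in
Ȳ = 2773666.67 / 26551.55 = 104.46 in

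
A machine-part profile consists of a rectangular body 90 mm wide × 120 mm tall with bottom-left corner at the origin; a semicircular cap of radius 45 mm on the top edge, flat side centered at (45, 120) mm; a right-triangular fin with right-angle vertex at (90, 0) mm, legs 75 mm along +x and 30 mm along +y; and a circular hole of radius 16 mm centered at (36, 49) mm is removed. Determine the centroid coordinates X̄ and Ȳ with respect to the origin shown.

X̄ = 51.01 mm, Ȳ = 74.28 mm

rectangular body: A = 90 × 120 = 10800.00, centroid at (45.00, 60.00).
semicircular top: A = ½π·45² = 3180.86, centroid at (45.00, 139.10).
triangular fin: A = ½·75·30 = 1125.00, centroid at (115.00, 10.00).
hole: A = −π·16² = -804.25, centroid at (36.00, 49.00).
ΣA = 14301.61 mm², ΣAX̄ = 729560.90 mm³, ΣAȲ = 1062295.37 mm³.
X̄ = 729560.90/14301.61 = 51.01 mm; Ȳ = 1062295.37/14301.61 = 74.28 mm.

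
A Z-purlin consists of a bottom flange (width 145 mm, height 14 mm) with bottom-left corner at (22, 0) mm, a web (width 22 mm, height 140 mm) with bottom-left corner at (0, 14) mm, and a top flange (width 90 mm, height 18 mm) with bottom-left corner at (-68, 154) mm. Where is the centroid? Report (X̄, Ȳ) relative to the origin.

X̄ = 28.00 mm, Ȳ = 79.79 mm

bottom flange: A = 145 × 14 = 2030.00, centroid at (94.50, 7.00).
web: A = 22 × 140 = 3080.00, centroid at (11.00, 84.00).
top flange: A = 90 × 18 = 1620.00, centroid at (-23.00, 163.00).
ΣA = 6730.00 mm², ΣAX̄ = 188455.00 mm³, ΣAȲ = 536990.00 mm³.
X̄ = 188455.00/6730.00 = 28.00 mm; Ȳ = 536990.00/6730.00 = 79.79 mm.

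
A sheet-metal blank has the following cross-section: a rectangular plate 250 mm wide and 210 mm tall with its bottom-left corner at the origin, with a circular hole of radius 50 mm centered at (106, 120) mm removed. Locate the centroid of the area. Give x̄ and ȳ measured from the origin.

x̄ = 128.34 mm, ȳ = 102.36 mm

plate: A = 250 × 210 = 52500.00, centroid at (125.00, 105.00).
hole: A = −π·50² = -7853.98, centroid at (106.00, 120.00).
ΣA = 44646.02 mm², ΣAx̄ = 5729977.95 mm³, ΣAȳ = 4570022.20 mm³.
x̄ = 5729977.95/44646.02 = 128.34 mm; ȳ = 4570022.20/44646.02 = 102.36 mm.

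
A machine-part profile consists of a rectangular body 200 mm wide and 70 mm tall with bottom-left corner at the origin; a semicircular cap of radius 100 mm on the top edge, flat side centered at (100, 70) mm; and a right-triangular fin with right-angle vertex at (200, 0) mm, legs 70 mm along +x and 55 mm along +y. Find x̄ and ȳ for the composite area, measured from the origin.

Part | A | x̄ᵢ | ȳᵢ | A·x̄ᵢ | A·ȳᵢ
rectangular body | 14000.00 | 100.00 | 35.00 | 1400000.00 | 490000.00
semicircular top | 15707.96 | 100.00 | 112.44 | 1570796.33 | 1766224.10
triangular fin | 1925.00 | 223.33 | 18.33 | 429916.67 | 35291.67
Σ | 31632.96 |  |  | 3400712.99 | 2291515.76
x̄ = 3400712.99 / 31632.96 = 107.51 mm
ȳ = 2291515.76 / 31632.96 = 72.44 mm

x̄ = 107.51 mm, ȳ = 72.44 mm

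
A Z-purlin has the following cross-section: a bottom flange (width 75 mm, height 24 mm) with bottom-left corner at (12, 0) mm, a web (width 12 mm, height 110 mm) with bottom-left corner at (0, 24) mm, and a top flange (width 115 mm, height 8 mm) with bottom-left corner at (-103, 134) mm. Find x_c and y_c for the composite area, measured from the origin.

bottom flange: A = 75 × 24 = 1800.00, centroid at (49.50, 12.00).
web: A = 12 × 110 = 1320.00, centroid at (6.00, 79.00).
top flange: A = 115 × 8 = 920.00, centroid at (-45.50, 138.00).
ΣA = 4040.00 mm²
ΣAx_c = (1800.00)(49.50) + (1320.00)(6.00) + (920.00)(-45.50) = 55160.00 mm³
ΣAy_c = (1800.00)(12.00) + (1320.00)(79.00) + (920.00)(138.00) = 252840.00 mm³
x_c = 55160.00 / 4040.00 = 13.65 mm
y_c = 252840.00 / 4040.00 = 62.58 mm

x_c = 13.65 mm, y_c = 62.58 mm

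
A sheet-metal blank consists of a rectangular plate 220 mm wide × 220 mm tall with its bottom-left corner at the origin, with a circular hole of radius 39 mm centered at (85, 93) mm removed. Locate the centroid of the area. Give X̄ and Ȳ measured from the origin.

X̄ = 112.74 mm, Ȳ = 111.86 mm

Part | A | x̄ᵢ | ȳᵢ | A·x̄ᵢ | A·ȳᵢ
plate | 48400.00 | 110.00 | 110.00 | 5324000.00 | 5324000.00
hole | -4778.36 | 85.00 | 93.00 | -406160.81 | -444387.71
Σ | 43621.64 |  |  | 4917839.19 | 4879612.29
X̄ = 4917839.19 / 43621.64 = 112.74 mm
Ȳ = 4879612.29 / 43621.64 = 111.86 mm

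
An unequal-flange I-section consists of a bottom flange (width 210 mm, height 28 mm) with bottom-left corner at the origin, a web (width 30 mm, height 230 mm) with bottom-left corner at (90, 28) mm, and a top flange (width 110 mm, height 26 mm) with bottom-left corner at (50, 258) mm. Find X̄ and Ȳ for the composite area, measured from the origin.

bottom flange: A = 210 × 28 = 5880.00, centroid at (105.00, 14.00).
web: A = 30 × 230 = 6900.00, centroid at (105.00, 143.00).
top flange: A = 110 × 26 = 2860.00, centroid at (105.00, 271.00).
ΣA = 15640.00 mm², ΣAX̄ = 1642200.00 mm³, ΣAȲ = 1844080.00 mm³.
X̄ = 1642200.00/15640.00 = 105.00 mm; Ȳ = 1844080.00/15640.00 = 117.91 mm.

X̄ = 105.00 mm, Ȳ = 117.91 mm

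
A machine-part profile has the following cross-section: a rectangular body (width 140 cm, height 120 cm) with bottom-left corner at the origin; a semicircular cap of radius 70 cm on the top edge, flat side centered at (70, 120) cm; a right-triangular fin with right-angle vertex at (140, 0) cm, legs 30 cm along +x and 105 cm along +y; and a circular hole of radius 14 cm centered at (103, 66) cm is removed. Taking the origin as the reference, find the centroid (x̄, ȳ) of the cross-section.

x̄ = 74.15 cm, ȳ = 85.43 cm

rectangular body: A = 140 × 120 = 16800.00, centroid at (70.00, 60.00).
semicircular top: A = ½π·70² = 7696.90, centroid at (70.00, 149.71).
triangular fin: A = ½·30·105 = 1575.00, centroid at (150.00, 35.00).
hole: A = −π·14² = -615.75, centroid at (103.00, 66.00).
ΣA = 25456.15 cm², ΣAx̄ = 1887610.67 cm³, ΣAȳ = 2174780.26 cm³.
x̄ = 1887610.67/25456.15 = 74.15 cm; ȳ = 2174780.26/25456.15 = 85.43 cm.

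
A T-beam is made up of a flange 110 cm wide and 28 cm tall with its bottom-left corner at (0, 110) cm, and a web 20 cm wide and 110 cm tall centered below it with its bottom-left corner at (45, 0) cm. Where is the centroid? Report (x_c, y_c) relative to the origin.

x_c = 55.00 cm, y_c = 95.25 cm

web: A = 20 × 110 = 2200.00, centroid at (55.00, 55.00).
flange: A = 110 × 28 = 3080.00, centroid at (55.00, 124.00).
ΣA = 5280.00 cm²
ΣAx_c = (2200.00)(55.00) + (3080.00)(55.00) = 290400.00 cm³
ΣAy_c = (2200.00)(55.00) + (3080.00)(124.00) = 502920.00 cm³
x_c = 290400.00 / 5280.00 = 55.00 cm
y_c = 502920.00 / 5280.00 = 95.25 cm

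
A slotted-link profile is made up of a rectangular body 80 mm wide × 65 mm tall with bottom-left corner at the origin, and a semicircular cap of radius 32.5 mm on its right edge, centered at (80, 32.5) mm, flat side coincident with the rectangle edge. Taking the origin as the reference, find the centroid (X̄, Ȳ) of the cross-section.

X̄ = 53.01 mm, Ȳ = 32.50 mm

Part | A | x̄ᵢ | ȳᵢ | A·x̄ᵢ | A·ȳᵢ
rectangular body | 5200.00 | 40.00 | 32.50 | 208000.00 | 169000.00
semicircular end | 1659.15 | 93.79 | 32.50 | 155617.71 | 53922.49
Σ | 6859.15 |  |  | 363617.71 | 222922.49
X̄ = 363617.71 / 6859.15 = 53.01 mm
Ȳ = 222922.49 / 6859.15 = 32.50 mm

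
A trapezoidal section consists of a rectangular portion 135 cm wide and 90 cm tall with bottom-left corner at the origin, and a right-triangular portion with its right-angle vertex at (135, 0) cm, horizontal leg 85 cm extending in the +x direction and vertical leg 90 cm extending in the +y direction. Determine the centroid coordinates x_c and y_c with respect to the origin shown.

rectangular portion: A = 135 × 90 = 12150.00, centroid at (67.50, 45.00).
triangular portion: A = ½·85·90 = 3825.00, centroid at (163.33, 30.00).
ΣA = 15975.00 cm²
ΣAx_c = (12150.00)(67.50) + (3825.00)(163.33) = 1444875.00 cm³
ΣAy_c = (12150.00)(45.00) + (3825.00)(30.00) = 661500.00 cm³
x_c = 1444875.00 / 15975.00 = 90.45 cm
y_c = 661500.00 / 15975.00 = 41.41 cm

x_c = 90.45 cm, y_c = 41.41 cm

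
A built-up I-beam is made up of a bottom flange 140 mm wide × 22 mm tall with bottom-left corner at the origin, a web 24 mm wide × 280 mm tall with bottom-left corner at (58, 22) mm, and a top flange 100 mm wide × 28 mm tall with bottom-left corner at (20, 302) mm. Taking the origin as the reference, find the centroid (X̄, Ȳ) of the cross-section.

bottom flange: A = 140 × 22 = 3080.00, centroid at (70.00, 11.00).
web: A = 24 × 280 = 6720.00, centroid at (70.00, 162.00).
top flange: A = 100 × 28 = 2800.00, centroid at (70.00, 316.00).
ΣA = 12600.00 mm²
ΣAX̄ = (3080.00)(70.00) + (6720.00)(70.00) + (2800.00)(70.00) = 882000.00 mm³
ΣAȲ = (3080.00)(11.00) + (6720.00)(162.00) + (2800.00)(316.00) = 2007320.00 mm³
X̄ = 882000.00 / 12600.00 = 70.00 mm
Ȳ = 2007320.00 / 12600.00 = 159.31 mm

X̄ = 70.00 mm, Ȳ = 159.31 mm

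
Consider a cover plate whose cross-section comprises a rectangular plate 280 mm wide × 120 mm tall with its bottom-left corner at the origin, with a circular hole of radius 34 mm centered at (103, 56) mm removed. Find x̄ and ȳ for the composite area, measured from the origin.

Part | A | x̄ᵢ | ȳᵢ | A·x̄ᵢ | A·ȳᵢ
plate | 33600.00 | 140.00 | 60.00 | 4704000.00 | 2016000.00
hole | -3631.68 | 103.00 | 56.00 | -374063.15 | -203374.14
Σ | 29968.32 |  |  | 4329936.85 | 1812625.86
x̄ = 4329936.85 / 29968.32 = 144.48 mm
ȳ = 1812625.86 / 29968.32 = 60.48 mm

x̄ = 144.48 mm, ȳ = 60.48 mm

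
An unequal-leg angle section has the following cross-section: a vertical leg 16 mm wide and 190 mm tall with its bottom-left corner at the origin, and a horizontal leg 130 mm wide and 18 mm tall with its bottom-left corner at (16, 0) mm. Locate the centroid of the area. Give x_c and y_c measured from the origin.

vertical leg: A = 16 × 190 = 3040.00, centroid at (8.00, 95.00).
horizontal leg: A = 130 × 18 = 2340.00, centroid at (81.00, 9.00).
ΣA = 5380.00 mm², ΣAx_c = 213860.00 mm³, ΣAy_c = 309860.00 mm³.
x_c = 213860.00/5380.00 = 39.75 mm; y_c = 309860.00/5380.00 = 57.59 mm.

x_c = 39.75 mm, y_c = 57.59 mm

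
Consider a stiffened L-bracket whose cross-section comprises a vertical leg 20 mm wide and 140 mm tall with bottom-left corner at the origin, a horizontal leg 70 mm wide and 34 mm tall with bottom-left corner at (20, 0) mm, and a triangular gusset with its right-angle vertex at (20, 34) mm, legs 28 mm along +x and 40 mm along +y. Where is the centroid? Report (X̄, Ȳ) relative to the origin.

vertical leg: A = 20 × 140 = 2800.00, centroid at (10.00, 70.00).
horizontal leg: A = 70 × 34 = 2380.00, centroid at (55.00, 17.00).
gusset: A = ½·28·40 = 560.00, centroid at (29.33, 47.33).
ΣA = 5740.00 mm², ΣAX̄ = 175326.67 mm³, ΣAȲ = 262966.67 mm³.
X̄ = 175326.67/5740.00 = 30.54 mm; Ȳ = 262966.67/5740.00 = 45.81 mm.

X̄ = 30.54 mm, Ȳ = 45.81 mm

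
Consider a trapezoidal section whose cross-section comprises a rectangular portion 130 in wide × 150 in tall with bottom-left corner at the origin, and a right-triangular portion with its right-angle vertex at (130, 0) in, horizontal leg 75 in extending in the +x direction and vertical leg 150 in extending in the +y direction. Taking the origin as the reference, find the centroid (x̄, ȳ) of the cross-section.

x̄ = 85.15 in, ȳ = 69.40 in

Part | A | x̄ᵢ | ȳᵢ | A·x̄ᵢ | A·ȳᵢ
rectangular portion | 19500.00 | 65.00 | 75.00 | 1267500.00 | 1462500.00
triangular portion | 5625.00 | 155.00 | 50.00 | 871875.00 | 281250.00
Σ | 25125.00 |  |  | 2139375.00 | 1743750.00
x̄ = 2139375.00 / 25125.00 = 85.15 in
ȳ = 1743750.00 / 25125.00 = 69.40 in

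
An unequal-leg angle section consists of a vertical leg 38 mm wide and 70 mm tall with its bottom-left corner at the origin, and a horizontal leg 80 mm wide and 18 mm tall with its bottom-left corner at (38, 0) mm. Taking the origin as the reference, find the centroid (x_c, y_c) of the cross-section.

x_c = 39.72 mm, y_c = 25.87 mm

Part | A | x̄ᵢ | ȳᵢ | A·x̄ᵢ | A·ȳᵢ
vertical leg | 2660.00 | 19.00 | 35.00 | 50540.00 | 93100.00
horizontal leg | 1440.00 | 78.00 | 9.00 | 112320.00 | 12960.00
Σ | 4100.00 |  |  | 162860.00 | 106060.00
x_c = 162860.00 / 4100.00 = 39.72 mm
y_c = 106060.00 / 4100.00 = 25.87 mm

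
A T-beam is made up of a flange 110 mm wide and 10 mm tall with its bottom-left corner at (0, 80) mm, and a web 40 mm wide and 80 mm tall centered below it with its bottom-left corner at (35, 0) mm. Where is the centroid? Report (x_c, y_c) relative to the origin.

x_c = 55.00 mm, y_c = 51.51 mm

web: A = 40 × 80 = 3200.00, centroid at (55.00, 40.00).
flange: A = 110 × 10 = 1100.00, centroid at (55.00, 85.00).
ΣA = 4300.00 mm²
ΣAx_c = (3200.00)(55.00) + (1100.00)(55.00) = 236500.00 mm³
ΣAy_c = (3200.00)(40.00) + (1100.00)(85.00) = 221500.00 mm³
x_c = 236500.00 / 4300.00 = 55.00 mm
y_c = 221500.00 / 4300.00 = 51.51 mm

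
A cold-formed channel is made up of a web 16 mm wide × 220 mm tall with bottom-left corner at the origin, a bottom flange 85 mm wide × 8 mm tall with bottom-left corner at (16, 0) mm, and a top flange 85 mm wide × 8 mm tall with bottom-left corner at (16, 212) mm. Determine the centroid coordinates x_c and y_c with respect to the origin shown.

x_c = 22.07 mm, y_c = 110.00 mm

web: A = 16 × 220 = 3520.00, centroid at (8.00, 110.00).
bottom flange: A = 85 × 8 = 680.00, centroid at (58.50, 4.00).
top flange: A = 85 × 8 = 680.00, centroid at (58.50, 216.00).
ΣA = 4880.00 mm²
ΣAx_c = (3520.00)(8.00) + (680.00)(58.50) + (680.00)(58.50) = 107720.00 mm³
ΣAy_c = (3520.00)(110.00) + (680.00)(4.00) + (680.00)(216.00) = 536800.00 mm³
x_c = 107720.00 / 4880.00 = 22.07 mm
y_c = 536800.00 / 4880.00 = 110.00 mm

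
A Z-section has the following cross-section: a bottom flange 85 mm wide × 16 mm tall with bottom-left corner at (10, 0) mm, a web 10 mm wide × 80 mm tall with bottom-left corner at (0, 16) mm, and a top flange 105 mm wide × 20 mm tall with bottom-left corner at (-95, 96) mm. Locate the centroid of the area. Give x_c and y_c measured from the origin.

x_c = -3.25 mm, y_c = 65.32 mm

bottom flange: A = 85 × 16 = 1360.00, centroid at (52.50, 8.00).
web: A = 10 × 80 = 800.00, centroid at (5.00, 56.00).
top flange: A = 105 × 20 = 2100.00, centroid at (-42.50, 106.00).
ΣA = 4260.00 mm², ΣAx_c = -13850.00 mm³, ΣAy_c = 278280.00 mm³.
x_c = -13850.00/4260.00 = -3.25 mm; y_c = 278280.00/4260.00 = 65.32 mm.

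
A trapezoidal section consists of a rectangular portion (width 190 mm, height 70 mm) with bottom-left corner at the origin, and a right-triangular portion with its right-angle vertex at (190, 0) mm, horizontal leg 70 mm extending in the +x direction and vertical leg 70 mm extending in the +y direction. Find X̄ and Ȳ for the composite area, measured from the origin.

X̄ = 113.41 mm, Ȳ = 33.19 mm

rectangular portion: A = 190 × 70 = 13300.00, centroid at (95.00, 35.00).
triangular portion: A = ½·70·70 = 2450.00, centroid at (213.33, 23.33).
ΣA = 15750.00 mm²
ΣAX̄ = (13300.00)(95.00) + (2450.00)(213.33) = 1786166.67 mm³
ΣAȲ = (13300.00)(35.00) + (2450.00)(23.33) = 522666.67 mm³
X̄ = 1786166.67 / 15750.00 = 113.41 mm
Ȳ = 522666.67 / 15750.00 = 33.19 mm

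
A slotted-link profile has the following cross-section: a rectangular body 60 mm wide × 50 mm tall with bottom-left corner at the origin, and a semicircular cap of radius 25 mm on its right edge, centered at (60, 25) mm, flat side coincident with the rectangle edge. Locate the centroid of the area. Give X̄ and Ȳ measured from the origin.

X̄ = 40.01 mm, Ȳ = 25.00 mm

rectangular body: A = 60 × 50 = 3000.00, centroid at (30.00, 25.00).
semicircular end: A = ½π·25² = 981.75, centroid at (70.61, 25.00).
ΣA = 3981.75 mm²
ΣAX̄ = (3000.00)(30.00) + (981.75)(70.61) = 159321.53 mm³
ΣAȲ = (3000.00)(25.00) + (981.75)(25.00) = 99543.69 mm³
X̄ = 159321.53 / 3981.75 = 40.01 mm
Ȳ = 99543.69 / 3981.75 = 25.00 mm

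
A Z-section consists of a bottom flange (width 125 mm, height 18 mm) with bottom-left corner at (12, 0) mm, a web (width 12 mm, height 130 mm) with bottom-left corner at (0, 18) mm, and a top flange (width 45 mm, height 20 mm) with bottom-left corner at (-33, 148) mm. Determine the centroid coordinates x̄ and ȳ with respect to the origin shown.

x̄ = 35.57 mm, ȳ = 61.98 mm

bottom flange: A = 125 × 18 = 2250.00, centroid at (74.50, 9.00).
web: A = 12 × 130 = 1560.00, centroid at (6.00, 83.00).
top flange: A = 45 × 20 = 900.00, centroid at (-10.50, 158.00).
ΣA = 4710.00 mm²
ΣAx̄ = (2250.00)(74.50) + (1560.00)(6.00) + (900.00)(-10.50) = 167535.00 mm³
ΣAȳ = (2250.00)(9.00) + (1560.00)(83.00) + (900.00)(158.00) = 291930.00 mm³
x̄ = 167535.00 / 4710.00 = 35.57 mm
ȳ = 291930.00 / 4710.00 = 61.98 mm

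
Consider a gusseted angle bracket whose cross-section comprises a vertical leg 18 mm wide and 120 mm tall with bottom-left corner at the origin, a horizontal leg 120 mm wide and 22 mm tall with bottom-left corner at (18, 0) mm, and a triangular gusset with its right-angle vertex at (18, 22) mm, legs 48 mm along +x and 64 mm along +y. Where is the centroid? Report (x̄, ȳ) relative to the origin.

x̄ = 43.81 mm, ȳ = 35.54 mm

vertical leg: A = 18 × 120 = 2160.00, centroid at (9.00, 60.00).
horizontal leg: A = 120 × 22 = 2640.00, centroid at (78.00, 11.00).
gusset: A = ½·48·64 = 1536.00, centroid at (34.00, 43.33).
ΣA = 6336.00 mm²
ΣAx̄ = (2160.00)(9.00) + (2640.00)(78.00) + (1536.00)(34.00) = 277584.00 mm³
ΣAȳ = (2160.00)(60.00) + (2640.00)(11.00) + (1536.00)(43.33) = 225200.00 mm³
x̄ = 277584.00 / 6336.00 = 43.81 mm
ȳ = 225200.00 / 6336.00 = 35.54 mm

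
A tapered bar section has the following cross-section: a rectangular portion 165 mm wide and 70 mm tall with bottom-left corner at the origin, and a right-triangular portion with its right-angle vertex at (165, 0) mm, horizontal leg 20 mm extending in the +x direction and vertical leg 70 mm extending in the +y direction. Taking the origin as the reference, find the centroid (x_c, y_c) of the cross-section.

x_c = 87.60 mm, y_c = 34.33 mm

rectangular portion: A = 165 × 70 = 11550.00, centroid at (82.50, 35.00).
triangular portion: A = ½·20·70 = 700.00, centroid at (171.67, 23.33).
ΣA = 12250.00 mm², ΣAx_c = 1073041.67 mm³, ΣAy_c = 420583.33 mm³.
x_c = 1073041.67/12250.00 = 87.60 mm; y_c = 420583.33/12250.00 = 34.33 mm.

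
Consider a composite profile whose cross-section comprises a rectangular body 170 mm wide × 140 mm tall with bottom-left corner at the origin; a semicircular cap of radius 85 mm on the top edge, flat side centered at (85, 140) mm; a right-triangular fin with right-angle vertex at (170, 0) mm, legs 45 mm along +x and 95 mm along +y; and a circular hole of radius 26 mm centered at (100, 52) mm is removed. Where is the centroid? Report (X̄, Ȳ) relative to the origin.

X̄ = 90.17 mm, Ȳ = 102.99 mm

Part | A | x̄ᵢ | ȳᵢ | A·x̄ᵢ | A·ȳᵢ
rectangular body | 23800.00 | 85.00 | 70.00 | 2023000.00 | 1666000.00
semicircular top | 11349.00 | 85.00 | 176.08 | 964665.29 | 1998277.15
triangular fin | 2137.50 | 185.00 | 31.67 | 395437.50 | 67687.50
hole | -2123.72 | 100.00 | 52.00 | -212371.66 | -110433.26
Σ | 35162.79 |  |  | 3170731.13 | 3621531.39
X̄ = 3170731.13 / 35162.79 = 90.17 mm
Ȳ = 3621531.39 / 35162.79 = 102.99 mm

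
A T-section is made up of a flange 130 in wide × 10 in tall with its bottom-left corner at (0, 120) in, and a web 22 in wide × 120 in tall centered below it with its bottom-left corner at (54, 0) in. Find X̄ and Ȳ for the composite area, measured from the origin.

Part | A | x̄ᵢ | ȳᵢ | A·x̄ᵢ | A·ȳᵢ
web | 2640.00 | 65.00 | 60.00 | 171600.00 | 158400.00
flange | 1300.00 | 65.00 | 125.00 | 84500.00 | 162500.00
Σ | 3940.00 |  |  | 256100.00 | 320900.00
X̄ = 256100.00 / 3940.00 = 65.00 in
Ȳ = 320900.00 / 3940.00 = 81.45 in

X̄ = 65.00 in, Ȳ = 81.45 in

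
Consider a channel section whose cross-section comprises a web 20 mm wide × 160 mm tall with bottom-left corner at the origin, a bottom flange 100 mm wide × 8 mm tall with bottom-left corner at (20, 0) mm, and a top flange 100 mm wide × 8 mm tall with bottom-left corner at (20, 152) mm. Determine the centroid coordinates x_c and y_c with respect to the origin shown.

x_c = 30.00 mm, y_c = 80.00 mm

web: A = 20 × 160 = 3200.00, centroid at (10.00, 80.00).
bottom flange: A = 100 × 8 = 800.00, centroid at (70.00, 4.00).
top flange: A = 100 × 8 = 800.00, centroid at (70.00, 156.00).
ΣA = 4800.00 mm², ΣAx_c = 144000.00 mm³, ΣAy_c = 384000.00 mm³.
x_c = 144000.00/4800.00 = 30.00 mm; y_c = 384000.00/4800.00 = 80.00 mm.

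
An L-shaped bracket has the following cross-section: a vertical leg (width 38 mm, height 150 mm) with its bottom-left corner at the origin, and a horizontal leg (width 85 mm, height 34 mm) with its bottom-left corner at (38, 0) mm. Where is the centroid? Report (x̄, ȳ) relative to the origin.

x̄ = 39.69 mm, ȳ = 55.49 mm

vertical leg: A = 38 × 150 = 5700.00, centroid at (19.00, 75.00).
horizontal leg: A = 85 × 34 = 2890.00, centroid at (80.50, 17.00).
ΣA = 8590.00 mm²
ΣAx̄ = (5700.00)(19.00) + (2890.00)(80.50) = 340945.00 mm³
ΣAȳ = (5700.00)(75.00) + (2890.00)(17.00) = 476630.00 mm³
x̄ = 340945.00 / 8590.00 = 39.69 mm
ȳ = 476630.00 / 8590.00 = 55.49 mm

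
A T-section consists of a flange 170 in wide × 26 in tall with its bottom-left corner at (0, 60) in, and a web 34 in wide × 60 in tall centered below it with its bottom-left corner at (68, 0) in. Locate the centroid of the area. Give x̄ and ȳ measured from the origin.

web: A = 34 × 60 = 2040.00, centroid at (85.00, 30.00).
flange: A = 170 × 26 = 4420.00, centroid at (85.00, 73.00).
ΣA = 6460.00 in², ΣAx̄ = 549100.00 in³, ΣAȳ = 383860.00 in³.
x̄ = 549100.00/6460.00 = 85.00 in; ȳ = 383860.00/6460.00 = 59.42 in.

x̄ = 85.00 in, ȳ = 59.42 in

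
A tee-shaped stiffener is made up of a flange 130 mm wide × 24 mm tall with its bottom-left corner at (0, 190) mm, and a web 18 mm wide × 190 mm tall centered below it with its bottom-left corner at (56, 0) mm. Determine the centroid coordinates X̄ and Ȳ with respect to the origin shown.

web: A = 18 × 190 = 3420.00, centroid at (65.00, 95.00).
flange: A = 130 × 24 = 3120.00, centroid at (65.00, 202.00).
ΣA = 6540.00 mm²
ΣAX̄ = (3420.00)(65.00) + (3120.00)(65.00) = 425100.00 mm³
ΣAȲ = (3420.00)(95.00) + (3120.00)(202.00) = 955140.00 mm³
X̄ = 425100.00 / 6540.00 = 65.00 mm
Ȳ = 955140.00 / 6540.00 = 146.05 mm

X̄ = 65.00 mm, Ȳ = 146.05 mm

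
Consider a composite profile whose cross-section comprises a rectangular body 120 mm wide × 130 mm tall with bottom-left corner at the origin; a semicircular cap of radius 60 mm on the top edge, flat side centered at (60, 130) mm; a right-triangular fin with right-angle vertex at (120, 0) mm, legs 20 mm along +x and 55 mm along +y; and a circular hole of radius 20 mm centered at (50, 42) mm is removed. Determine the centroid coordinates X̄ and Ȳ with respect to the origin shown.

X̄ = 62.40 mm, Ȳ = 90.05 mm

Part | A | x̄ᵢ | ȳᵢ | A·x̄ᵢ | A·ȳᵢ
rectangular body | 15600.00 | 60.00 | 65.00 | 936000.00 | 1014000.00
semicircular top | 5654.87 | 60.00 | 155.46 | 339292.01 | 879132.68
triangular fin | 550.00 | 126.67 | 18.33 | 69666.67 | 10083.33
hole | -1256.64 | 50.00 | 42.00 | -62831.85 | -52778.76
Σ | 20548.23 |  |  | 1282126.82 | 1850437.26
X̄ = 1282126.82 / 20548.23 = 62.40 mm
Ȳ = 1850437.26 / 20548.23 = 90.05 mm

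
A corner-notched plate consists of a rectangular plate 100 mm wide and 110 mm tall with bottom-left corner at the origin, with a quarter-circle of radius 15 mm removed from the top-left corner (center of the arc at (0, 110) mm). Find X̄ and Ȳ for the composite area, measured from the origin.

X̄ = 50.71 mm, Ȳ = 54.21 mm

plate: A = 100 × 110 = 11000.00, centroid at (50.00, 55.00).
removed quarter-circle: A = −¼π·15² = -176.71, centroid at (6.37, 103.63).
ΣA = 10823.29 mm², ΣAX̄ = 548875.00 mm³, ΣAȲ = 586686.40 mm³.
X̄ = 548875.00/10823.29 = 50.71 mm; Ȳ = 586686.40/10823.29 = 54.21 mm.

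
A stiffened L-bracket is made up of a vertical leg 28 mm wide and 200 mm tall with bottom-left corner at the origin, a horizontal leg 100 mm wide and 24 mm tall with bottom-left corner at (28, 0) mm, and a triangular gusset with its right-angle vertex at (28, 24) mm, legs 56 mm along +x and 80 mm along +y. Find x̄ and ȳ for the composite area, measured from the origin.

Part | A | x̄ᵢ | ȳᵢ | A·x̄ᵢ | A·ȳᵢ
vertical leg | 5600.00 | 14.00 | 100.00 | 78400.00 | 560000.00
horizontal leg | 2400.00 | 78.00 | 12.00 | 187200.00 | 28800.00
gusset | 2240.00 | 46.67 | 50.67 | 104533.33 | 113493.33
Σ | 10240.00 |  |  | 370133.33 | 702293.33
x̄ = 370133.33 / 10240.00 = 36.15 mm
ȳ = 702293.33 / 10240.00 = 68.58 mm

x̄ = 36.15 mm, ȳ = 68.58 mm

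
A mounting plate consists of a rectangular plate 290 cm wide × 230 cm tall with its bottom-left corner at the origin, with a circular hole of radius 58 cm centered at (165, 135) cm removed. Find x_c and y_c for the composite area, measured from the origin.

plate: A = 290 × 230 = 66700.00, centroid at (145.00, 115.00).
hole: A = −π·58² = -10568.32, centroid at (165.00, 135.00).
ΣA = 56131.68 cm², ΣAx_c = 7927727.58 cm³, ΣAy_c = 6243777.11 cm³.
x_c = 7927727.58/56131.68 = 141.23 cm; y_c = 6243777.11/56131.68 = 111.23 cm.

x_c = 141.23 cm, y_c = 111.23 cm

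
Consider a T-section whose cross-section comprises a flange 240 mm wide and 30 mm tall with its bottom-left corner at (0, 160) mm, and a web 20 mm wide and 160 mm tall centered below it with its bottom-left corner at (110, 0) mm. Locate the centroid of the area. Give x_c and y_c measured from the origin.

web: A = 20 × 160 = 3200.00, centroid at (120.00, 80.00).
flange: A = 240 × 30 = 7200.00, centroid at (120.00, 175.00).
ΣA = 10400.00 mm², ΣAx_c = 1248000.00 mm³, ΣAy_c = 1516000.00 mm³.
x_c = 1248000.00/10400.00 = 120.00 mm; y_c = 1516000.00/10400.00 = 145.77 mm.

x_c = 120.00 mm, y_c = 145.77 mm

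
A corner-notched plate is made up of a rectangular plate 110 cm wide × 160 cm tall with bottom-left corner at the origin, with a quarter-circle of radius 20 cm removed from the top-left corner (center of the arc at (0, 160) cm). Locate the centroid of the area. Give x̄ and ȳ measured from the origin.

Part | A | x̄ᵢ | ȳᵢ | A·x̄ᵢ | A·ȳᵢ
plate | 17600.00 | 55.00 | 80.00 | 968000.00 | 1408000.00
removed quarter-circle | -314.16 | 8.49 | 151.51 | -2666.67 | -47598.82
Σ | 17285.84 |  |  | 965333.33 | 1360401.18
x̄ = 965333.33 / 17285.84 = 55.85 cm
ȳ = 1360401.18 / 17285.84 = 78.70 cm

x̄ = 55.85 cm, ȳ = 78.70 cm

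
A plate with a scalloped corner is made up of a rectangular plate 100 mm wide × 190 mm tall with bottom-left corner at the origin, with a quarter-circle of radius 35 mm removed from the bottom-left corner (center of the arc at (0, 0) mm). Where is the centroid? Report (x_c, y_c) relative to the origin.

x_c = 51.87 mm, y_c = 99.27 mm

Part | A | x̄ᵢ | ȳᵢ | A·x̄ᵢ | A·ȳᵢ
plate | 19000.00 | 50.00 | 95.00 | 950000.00 | 1805000.00
removed quarter-circle | -962.11 | 14.85 | 14.85 | -14291.67 | -14291.67
Σ | 18037.89 |  |  | 935708.33 | 1790708.33
x_c = 935708.33 / 18037.89 = 51.87 mm
y_c = 1790708.33 / 18037.89 = 99.27 mm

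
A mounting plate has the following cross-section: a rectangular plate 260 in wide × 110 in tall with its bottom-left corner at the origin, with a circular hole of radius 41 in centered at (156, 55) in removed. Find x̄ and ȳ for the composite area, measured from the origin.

x̄ = 124.11 in, ȳ = 55.00 in

plate: A = 260 × 110 = 28600.00, centroid at (130.00, 55.00).
hole: A = −π·41² = -5281.02, centroid at (156.00, 55.00).
ΣA = 23318.98 in²
ΣAx̄ = (28600.00)(130.00) + (-5281.02)(156.00) = 2894161.31 in³
ΣAȳ = (28600.00)(55.00) + (-5281.02)(55.00) = 1282544.05 in³
x̄ = 2894161.31 / 23318.98 = 124.11 in
ȳ = 1282544.05 / 23318.98 = 55.00 in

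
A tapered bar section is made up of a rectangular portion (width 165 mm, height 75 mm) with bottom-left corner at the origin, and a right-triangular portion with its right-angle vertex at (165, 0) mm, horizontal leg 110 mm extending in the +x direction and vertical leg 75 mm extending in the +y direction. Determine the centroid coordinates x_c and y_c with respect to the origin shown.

x_c = 112.29 mm, y_c = 34.38 mm

rectangular portion: A = 165 × 75 = 12375.00, centroid at (82.50, 37.50).
triangular portion: A = ½·110·75 = 4125.00, centroid at (201.67, 25.00).
ΣA = 16500.00 mm²
ΣAx_c = (12375.00)(82.50) + (4125.00)(201.67) = 1852812.50 mm³
ΣAy_c = (12375.00)(37.50) + (4125.00)(25.00) = 567187.50 mm³
x_c = 1852812.50 / 16500.00 = 112.29 mm
y_c = 567187.50 / 16500.00 = 34.38 mm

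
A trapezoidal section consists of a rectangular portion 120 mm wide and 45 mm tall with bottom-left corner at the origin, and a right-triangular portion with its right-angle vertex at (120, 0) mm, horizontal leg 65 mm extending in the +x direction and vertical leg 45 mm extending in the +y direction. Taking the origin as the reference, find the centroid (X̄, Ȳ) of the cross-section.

X̄ = 77.40 mm, Ȳ = 20.90 mm

Part | A | x̄ᵢ | ȳᵢ | A·x̄ᵢ | A·ȳᵢ
rectangular portion | 5400.00 | 60.00 | 22.50 | 324000.00 | 121500.00
triangular portion | 1462.50 | 141.67 | 15.00 | 207187.50 | 21937.50
Σ | 6862.50 |  |  | 531187.50 | 143437.50
X̄ = 531187.50 / 6862.50 = 77.40 mm
Ȳ = 143437.50 / 6862.50 = 20.90 mm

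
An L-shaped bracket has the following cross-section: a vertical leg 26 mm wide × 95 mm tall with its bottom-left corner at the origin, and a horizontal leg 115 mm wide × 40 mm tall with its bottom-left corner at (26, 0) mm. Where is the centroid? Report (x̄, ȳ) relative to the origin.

vertical leg: A = 26 × 95 = 2470.00, centroid at (13.00, 47.50).
horizontal leg: A = 115 × 40 = 4600.00, centroid at (83.50, 20.00).
ΣA = 7070.00 mm²
ΣAx̄ = (2470.00)(13.00) + (4600.00)(83.50) = 416210.00 mm³
ΣAȳ = (2470.00)(47.50) + (4600.00)(20.00) = 209325.00 mm³
x̄ = 416210.00 / 7070.00 = 58.87 mm
ȳ = 209325.00 / 7070.00 = 29.61 mm

x̄ = 58.87 mm, ȳ = 29.61 mm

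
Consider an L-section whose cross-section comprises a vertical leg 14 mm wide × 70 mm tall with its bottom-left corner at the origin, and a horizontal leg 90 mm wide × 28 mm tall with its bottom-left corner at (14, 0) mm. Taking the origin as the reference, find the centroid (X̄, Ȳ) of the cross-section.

Part | A | x̄ᵢ | ȳᵢ | A·x̄ᵢ | A·ȳᵢ
vertical leg | 980.00 | 7.00 | 35.00 | 6860.00 | 34300.00
horizontal leg | 2520.00 | 59.00 | 14.00 | 148680.00 | 35280.00
Σ | 3500.00 |  |  | 155540.00 | 69580.00
X̄ = 155540.00 / 3500.00 = 44.44 mm
Ȳ = 69580.00 / 3500.00 = 19.88 mm

X̄ = 44.44 mm, Ȳ = 19.88 mm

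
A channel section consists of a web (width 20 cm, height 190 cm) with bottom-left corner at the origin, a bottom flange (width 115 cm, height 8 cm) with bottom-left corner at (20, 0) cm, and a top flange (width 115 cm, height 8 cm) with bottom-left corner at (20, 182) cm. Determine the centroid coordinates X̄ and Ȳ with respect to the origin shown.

X̄ = 32.02 cm, Ȳ = 95.00 cm

web: A = 20 × 190 = 3800.00, centroid at (10.00, 95.00).
bottom flange: A = 115 × 8 = 920.00, centroid at (77.50, 4.00).
top flange: A = 115 × 8 = 920.00, centroid at (77.50, 186.00).
ΣA = 5640.00 cm², ΣAX̄ = 180600.00 cm³, ΣAȲ = 535800.00 cm³.
X̄ = 180600.00/5640.00 = 32.02 cm; Ȳ = 535800.00/5640.00 = 95.00 cm.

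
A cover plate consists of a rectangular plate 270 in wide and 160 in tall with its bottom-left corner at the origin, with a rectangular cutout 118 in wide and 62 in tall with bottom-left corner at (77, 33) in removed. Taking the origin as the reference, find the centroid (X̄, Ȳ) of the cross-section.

plate: A = 270 × 160 = 43200.00, centroid at (135.00, 80.00).
hole: A = −(118 × 62) = -7316.00, centroid at (136.00, 64.00).
ΣA = 35884.00 in²
ΣAX̄ = (43200.00)(135.00) + (-7316.00)(136.00) = 4837024.00 in³
ΣAȲ = (43200.00)(80.00) + (-7316.00)(64.00) = 2987776.00 in³
X̄ = 4837024.00 / 35884.00 = 134.80 in
Ȳ = 2987776.00 / 35884.00 = 83.26 in

X̄ = 134.80 in, Ȳ = 83.26 in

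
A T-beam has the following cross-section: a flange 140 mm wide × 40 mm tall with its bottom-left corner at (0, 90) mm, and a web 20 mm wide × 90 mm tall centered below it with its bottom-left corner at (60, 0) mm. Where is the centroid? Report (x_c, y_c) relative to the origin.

web: A = 20 × 90 = 1800.00, centroid at (70.00, 45.00).
flange: A = 140 × 40 = 5600.00, centroid at (70.00, 110.00).
ΣA = 7400.00 mm²
ΣAx_c = (1800.00)(70.00) + (5600.00)(70.00) = 518000.00 mm³
ΣAy_c = (1800.00)(45.00) + (5600.00)(110.00) = 697000.00 mm³
x_c = 518000.00 / 7400.00 = 70.00 mm
y_c = 697000.00 / 7400.00 = 94.19 mm

x_c = 70.00 mm, y_c = 94.19 mm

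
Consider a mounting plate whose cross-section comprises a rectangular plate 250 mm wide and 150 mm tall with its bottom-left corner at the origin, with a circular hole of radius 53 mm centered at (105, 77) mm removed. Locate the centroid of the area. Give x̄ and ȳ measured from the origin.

plate: A = 250 × 150 = 37500.00, centroid at (125.00, 75.00).
hole: A = −π·53² = -8824.73, centroid at (105.00, 77.00).
ΣA = 28675.27 mm²
ΣAx̄ = (37500.00)(125.00) + (-8824.73)(105.00) = 3760902.95 mm³
ΣAȳ = (37500.00)(75.00) + (-8824.73)(77.00) = 2132995.50 mm³
x̄ = 3760902.95 / 28675.27 = 131.15 mm
ȳ = 2132995.50 / 28675.27 = 74.38 mm

x̄ = 131.15 mm, ȳ = 74.38 mm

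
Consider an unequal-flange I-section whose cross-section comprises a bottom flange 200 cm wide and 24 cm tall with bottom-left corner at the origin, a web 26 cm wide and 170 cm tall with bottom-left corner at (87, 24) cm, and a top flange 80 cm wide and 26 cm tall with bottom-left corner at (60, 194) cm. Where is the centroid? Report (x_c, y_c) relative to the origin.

x_c = 100.00 cm, y_c = 85.84 cm

bottom flange: A = 200 × 24 = 4800.00, centroid at (100.00, 12.00).
web: A = 26 × 170 = 4420.00, centroid at (100.00, 109.00).
top flange: A = 80 × 26 = 2080.00, centroid at (100.00, 207.00).
ΣA = 11300.00 cm², ΣAx_c = 1130000.00 cm³, ΣAy_c = 969940.00 cm³.
x_c = 1130000.00/11300.00 = 100.00 cm; y_c = 969940.00/11300.00 = 85.84 cm.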